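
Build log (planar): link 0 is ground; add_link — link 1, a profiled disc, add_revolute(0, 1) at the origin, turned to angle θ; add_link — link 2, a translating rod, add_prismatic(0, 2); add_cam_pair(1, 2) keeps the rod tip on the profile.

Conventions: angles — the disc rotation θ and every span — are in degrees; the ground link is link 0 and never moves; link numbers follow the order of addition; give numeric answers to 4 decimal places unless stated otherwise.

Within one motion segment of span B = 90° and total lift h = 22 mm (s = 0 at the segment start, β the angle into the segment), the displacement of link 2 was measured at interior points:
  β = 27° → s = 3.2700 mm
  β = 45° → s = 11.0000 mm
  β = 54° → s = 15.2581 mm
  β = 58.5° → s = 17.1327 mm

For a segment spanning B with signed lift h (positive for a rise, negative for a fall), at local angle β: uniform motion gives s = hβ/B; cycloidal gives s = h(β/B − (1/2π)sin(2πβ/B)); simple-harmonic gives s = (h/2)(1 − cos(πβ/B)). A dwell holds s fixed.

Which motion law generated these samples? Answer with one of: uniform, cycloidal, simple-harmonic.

candidates at β/B = r: uniform s = h·r (linear in β); cycloidal s = h·(r − sin(2πr)/(2π)); simple-harmonic s = (h/2)(1 − cos(πr))
β=27°: printed 3.2700 | uniform 6.6000, cycloidal 3.2700, simple-harmonic 4.5344
β=45°: printed 11.0000 | uniform 11.0000, cycloidal 11.0000, simple-harmonic 11.0000
β=54°: printed 15.2581 | uniform 13.2000, cycloidal 15.2581, simple-harmonic 14.3992
β=58.5°: printed 17.1327 | uniform 14.3000, cycloidal 17.1327, simple-harmonic 15.9939
only one law matches every sample → cycloidal

cycloidal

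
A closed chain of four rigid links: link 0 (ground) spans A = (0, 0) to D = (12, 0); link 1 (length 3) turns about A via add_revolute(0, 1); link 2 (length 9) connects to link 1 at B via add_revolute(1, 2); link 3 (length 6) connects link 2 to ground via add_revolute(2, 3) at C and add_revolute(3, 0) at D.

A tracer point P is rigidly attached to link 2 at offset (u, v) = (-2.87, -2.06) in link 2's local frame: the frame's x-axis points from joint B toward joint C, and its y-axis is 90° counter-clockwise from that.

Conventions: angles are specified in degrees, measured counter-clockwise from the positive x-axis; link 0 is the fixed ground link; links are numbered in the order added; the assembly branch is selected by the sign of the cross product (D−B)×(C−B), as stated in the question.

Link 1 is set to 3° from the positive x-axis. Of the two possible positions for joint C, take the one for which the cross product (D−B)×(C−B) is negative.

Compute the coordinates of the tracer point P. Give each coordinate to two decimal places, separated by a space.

A=(0,0), D=(12.00,0)
B = A + 3.00·(cos3°, sin3°) = (2.9959, 0.1570)
|BD| = 9.0055
circle(B,9.00) ∩ circle(D,6.00): a=7.0012, h=5.6553
  candidates: C₊=(10.0946,5.6894) cross=50.929; C₋=(9.8974,-5.6195) cross=-50.929
  branch - wants cross < 0 → take C=(9.8974,-5.6195) (cross=-50.929)
ex = (C−B)/|BC| = (0.7668,-0.6418); ey = (0.6418,0.7668)
P = B + -2.87·ex + -2.06·ey = (-0.5271,0.4194)

-0.53 0.42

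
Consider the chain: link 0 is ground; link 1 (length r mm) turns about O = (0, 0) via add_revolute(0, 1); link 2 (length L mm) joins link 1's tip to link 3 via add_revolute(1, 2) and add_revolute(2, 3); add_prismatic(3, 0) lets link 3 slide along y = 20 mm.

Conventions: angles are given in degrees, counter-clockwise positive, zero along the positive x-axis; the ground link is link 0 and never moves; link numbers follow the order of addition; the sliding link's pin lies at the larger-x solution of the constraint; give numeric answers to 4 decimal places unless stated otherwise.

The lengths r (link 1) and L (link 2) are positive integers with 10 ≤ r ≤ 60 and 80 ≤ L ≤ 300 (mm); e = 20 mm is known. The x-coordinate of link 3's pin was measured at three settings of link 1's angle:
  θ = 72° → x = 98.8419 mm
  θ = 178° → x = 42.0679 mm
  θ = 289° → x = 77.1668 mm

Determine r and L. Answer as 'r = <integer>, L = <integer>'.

constraint per measurement: (x − r cos θ)² + (r sin θ − e)² = L²
subtracting the θ₁ and θ₂ equations cancels the r² and L² terms:
r = (x₁² − x₂²) / (2[(x₁cos θ₁ + e sin θ₁) − (x₂cos θ₂ + e sin θ₂)]) = 44.0000 → r = 44
L² = (x₁ − r cos θ₁)² + (r sin θ₁ − e)² = 7744.0050 → L = 88.0000 → L = 88
check at θ₃=289°: x = 77.1668 (printed 77.1668) ✓

r = 44, L = 88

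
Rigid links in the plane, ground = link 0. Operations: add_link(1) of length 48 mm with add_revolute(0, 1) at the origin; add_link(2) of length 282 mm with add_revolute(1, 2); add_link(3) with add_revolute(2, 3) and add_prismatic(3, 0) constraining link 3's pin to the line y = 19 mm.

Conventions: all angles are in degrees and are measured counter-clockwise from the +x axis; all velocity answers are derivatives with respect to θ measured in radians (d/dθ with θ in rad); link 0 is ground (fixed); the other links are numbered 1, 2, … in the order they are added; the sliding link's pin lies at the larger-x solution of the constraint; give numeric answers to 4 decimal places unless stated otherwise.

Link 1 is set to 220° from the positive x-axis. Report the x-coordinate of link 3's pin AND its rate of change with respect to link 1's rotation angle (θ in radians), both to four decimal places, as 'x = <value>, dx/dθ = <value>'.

geometry: r = 48 mm, L = 282 mm, e = 19 mm
crank pin P = (r cos θ, r sin θ) = (-36.770133, -30.853805)
h = r sin θ − e = -30.853805 − 19 = -49.853805
x = r cos θ + √(L² − h²) = -36.770133 + 277.558279 = 240.788145
dx/dθ = −r sin θ − h·r cos θ/√(L² − h²) (θ in radians; h = -49.853805) = 24.249315

x = 240.7881, dx/dθ = 24.2493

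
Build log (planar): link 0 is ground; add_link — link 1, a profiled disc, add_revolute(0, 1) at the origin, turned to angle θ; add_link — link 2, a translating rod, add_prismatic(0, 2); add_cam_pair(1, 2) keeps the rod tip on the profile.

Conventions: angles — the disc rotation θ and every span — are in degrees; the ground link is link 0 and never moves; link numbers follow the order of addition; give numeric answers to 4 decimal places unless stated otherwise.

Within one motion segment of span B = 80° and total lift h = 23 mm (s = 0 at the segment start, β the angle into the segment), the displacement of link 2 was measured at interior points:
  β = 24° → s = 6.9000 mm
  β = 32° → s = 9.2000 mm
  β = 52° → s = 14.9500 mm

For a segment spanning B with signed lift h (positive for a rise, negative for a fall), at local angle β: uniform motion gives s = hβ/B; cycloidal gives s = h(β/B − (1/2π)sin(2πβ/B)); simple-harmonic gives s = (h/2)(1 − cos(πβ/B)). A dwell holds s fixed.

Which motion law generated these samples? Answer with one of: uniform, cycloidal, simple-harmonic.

candidates at β/B = r: uniform s = h·r (linear in β); cycloidal s = h·(r − sin(2πr)/(2π)); simple-harmonic s = (h/2)(1 − cos(πr))
β=24°: printed 6.9000 | uniform 6.9000, cycloidal 3.4186, simple-harmonic 4.7405
β=32°: printed 9.2000 | uniform 9.2000, cycloidal 7.0484, simple-harmonic 7.9463
β=52°: printed 14.9500 | uniform 14.9500, cycloidal 17.9115, simple-harmonic 16.7209
only one law matches every sample → uniform

uniform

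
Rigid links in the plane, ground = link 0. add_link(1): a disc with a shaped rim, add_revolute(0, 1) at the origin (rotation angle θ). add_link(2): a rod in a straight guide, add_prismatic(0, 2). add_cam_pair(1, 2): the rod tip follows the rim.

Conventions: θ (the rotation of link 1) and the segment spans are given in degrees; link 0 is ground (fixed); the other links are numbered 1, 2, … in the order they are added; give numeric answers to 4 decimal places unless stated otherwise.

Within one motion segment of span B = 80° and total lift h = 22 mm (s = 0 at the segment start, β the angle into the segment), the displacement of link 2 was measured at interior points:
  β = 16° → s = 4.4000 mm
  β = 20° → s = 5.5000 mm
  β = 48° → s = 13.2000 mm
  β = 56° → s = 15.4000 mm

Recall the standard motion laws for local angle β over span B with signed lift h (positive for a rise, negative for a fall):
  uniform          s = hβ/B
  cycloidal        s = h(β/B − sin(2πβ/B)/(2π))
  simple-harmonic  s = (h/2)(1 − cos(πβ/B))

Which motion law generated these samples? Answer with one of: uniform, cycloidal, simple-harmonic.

candidates at β/B = r: uniform s = h·r (linear in β); cycloidal s = h·(r − sin(2πr)/(2π)); simple-harmonic s = (h/2)(1 − cos(πr))
β=16°: printed 4.4000 | uniform 4.4000, cycloidal 1.0700, simple-harmonic 2.1008
β=20°: printed 5.5000 | uniform 5.5000, cycloidal 1.9986, simple-harmonic 3.2218
β=48°: printed 13.2000 | uniform 13.2000, cycloidal 15.2581, simple-harmonic 14.3992
β=56°: printed 15.4000 | uniform 15.4000, cycloidal 18.7300, simple-harmonic 17.4656
only one law matches every sample → uniform

uniform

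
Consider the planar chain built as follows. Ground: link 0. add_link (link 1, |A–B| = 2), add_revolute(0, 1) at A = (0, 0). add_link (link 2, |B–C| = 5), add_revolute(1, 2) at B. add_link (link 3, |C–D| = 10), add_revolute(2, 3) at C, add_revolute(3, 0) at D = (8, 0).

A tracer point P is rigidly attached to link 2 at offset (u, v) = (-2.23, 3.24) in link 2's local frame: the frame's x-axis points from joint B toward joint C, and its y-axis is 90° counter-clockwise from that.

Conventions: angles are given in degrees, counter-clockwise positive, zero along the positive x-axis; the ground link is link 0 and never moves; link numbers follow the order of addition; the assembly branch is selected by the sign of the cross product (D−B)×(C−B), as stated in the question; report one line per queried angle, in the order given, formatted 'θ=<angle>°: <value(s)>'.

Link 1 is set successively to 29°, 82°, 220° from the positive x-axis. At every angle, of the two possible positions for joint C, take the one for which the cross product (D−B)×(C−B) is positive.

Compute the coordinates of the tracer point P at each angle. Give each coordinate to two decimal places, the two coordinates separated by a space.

A=(0,0), D=(8.00,0)
θ=29°: B = A + 2.00·(cos29°, sin29°) = (1.7492, 0.9696)
θ=29°: |BD| = 6.3255
θ=29°: circle(B,5.00) ∩ circle(D,10.00): a=-2.7656, h=4.1655
θ=29°:   candidates: C₊=(-0.3452,5.5098) cross=26.349; C₋=(-1.6222,-2.7227) cross=-26.349
θ=29°:   branch + wants cross > 0 → take C=(-0.3452,5.5098) (cross=26.349)
θ=29°: ex = (C−B)/|BC| = (-0.4189,0.9080); ey = (-0.9080,-0.4189)
θ=29°: P = B + -2.23·ex + 3.24·ey = (-0.2587,-2.4125)
θ=82°: B = A + 2.00·(cos82°, sin82°) = (0.2783, 1.9805)
θ=82°: |BD| = 7.9716
θ=82°: circle(B,5.00) ∩ circle(D,10.00): a=-0.7184, h=4.9481
θ=82°:   candidates: C₊=(0.8118,6.9520) cross=39.444; C₋=(-1.6469,-2.6340) cross=-39.444
θ=82°:   branch + wants cross > 0 → take C=(0.8118,6.9520) (cross=39.444)
θ=82°: ex = (C−B)/|BC| = (0.1067,0.9943); ey = (-0.9943,0.1067)
θ=82°: P = B + -2.23·ex + 3.24·ey = (-3.1811,0.1090)
θ=220°: B = A + 2.00·(cos220°, sin220°) = (-1.5321, -1.2856)
θ=220°: |BD| = 9.6184
θ=220°: circle(B,5.00) ∩ circle(D,10.00): a=0.9104, h=4.9164
θ=220°:   candidates: C₊=(-1.2870,3.7084) cross=47.288; C₋=(0.0273,-6.0362) cross=-47.288
θ=220°:   branch + wants cross > 0 → take C=(-1.2870,3.7084) (cross=47.288)
θ=220°: ex = (C−B)/|BC| = (0.0490,0.9988); ey = (-0.9988,0.0490)
θ=220°: P = B + -2.23·ex + 3.24·ey = (-4.8775,-3.3541)

θ=29°: -0.26 -2.41
θ=82°: -3.18 0.11
θ=220°: -4.88 -3.35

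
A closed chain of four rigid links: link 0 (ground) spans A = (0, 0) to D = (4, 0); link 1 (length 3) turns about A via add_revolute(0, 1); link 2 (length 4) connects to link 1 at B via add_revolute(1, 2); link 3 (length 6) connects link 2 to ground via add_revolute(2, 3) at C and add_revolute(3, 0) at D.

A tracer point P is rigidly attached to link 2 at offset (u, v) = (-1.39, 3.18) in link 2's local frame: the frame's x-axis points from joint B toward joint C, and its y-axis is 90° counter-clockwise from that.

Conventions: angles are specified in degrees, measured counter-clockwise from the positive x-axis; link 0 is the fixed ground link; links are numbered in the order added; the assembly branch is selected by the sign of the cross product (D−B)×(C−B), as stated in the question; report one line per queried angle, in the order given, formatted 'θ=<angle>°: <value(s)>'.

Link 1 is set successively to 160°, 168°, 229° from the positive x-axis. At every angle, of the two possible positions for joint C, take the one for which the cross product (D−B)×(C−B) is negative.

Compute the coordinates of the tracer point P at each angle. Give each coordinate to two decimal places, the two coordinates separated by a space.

A=(0,0), D=(4.00,0)
θ=160°: B = A + 3.00·(cos160°, sin160°) = (-2.8191, 1.0261)
θ=160°: |BD| = 6.8958
θ=160°: circle(B,4.00) ∩ circle(D,6.00): a=1.9978, h=3.4654
θ=160°:   candidates: C₊=(-0.3279,4.1556) cross=23.897; C₋=(-1.3592,-2.6980) cross=-23.897
θ=160°:   branch - wants cross < 0 → take C=(-1.3592,-2.6980) (cross=-23.897)
θ=160°: ex = (C−B)/|BC| = (0.3650,-0.9310); ey = (0.9310,0.3650)
θ=160°: P = B + -1.39·ex + 3.18·ey = (-0.3658,3.4808)
θ=168°: B = A + 3.00·(cos168°, sin168°) = (-2.9344, 0.6237)
θ=168°: |BD| = 6.9624
θ=168°: circle(B,4.00) ∩ circle(D,6.00): a=2.0449, h=3.4378
θ=168°:   candidates: C₊=(-0.5898,3.8645) cross=23.935; C₋=(-1.2057,-2.9834) cross=-23.935
θ=168°:   branch - wants cross < 0 → take C=(-1.2057,-2.9834) (cross=-23.935)
θ=168°: ex = (C−B)/|BC| = (0.4322,-0.9018); ey = (0.9018,0.4322)
θ=168°: P = B + -1.39·ex + 3.18·ey = (-0.6675,3.2516)
θ=229°: B = A + 3.00·(cos229°, sin229°) = (-1.9682, -2.2641)
θ=229°: |BD| = 6.3832
θ=229°: circle(B,4.00) ∩ circle(D,6.00): a=1.6250, h=3.6550
θ=229°:   candidates: C₊=(-1.7453,1.7297) cross=23.331; C₋=(0.8476,-5.1051) cross=-23.331
θ=229°:   branch - wants cross < 0 → take C=(0.8476,-5.1051) (cross=-23.331)
θ=229°: ex = (C−B)/|BC| = (0.7039,-0.7103); ey = (0.7103,0.7039)
θ=229°: P = B + -1.39·ex + 3.18·ey = (-0.6881,0.9617)

θ=160°: -0.37 3.48
θ=168°: -0.67 3.25
θ=229°: -0.69 0.96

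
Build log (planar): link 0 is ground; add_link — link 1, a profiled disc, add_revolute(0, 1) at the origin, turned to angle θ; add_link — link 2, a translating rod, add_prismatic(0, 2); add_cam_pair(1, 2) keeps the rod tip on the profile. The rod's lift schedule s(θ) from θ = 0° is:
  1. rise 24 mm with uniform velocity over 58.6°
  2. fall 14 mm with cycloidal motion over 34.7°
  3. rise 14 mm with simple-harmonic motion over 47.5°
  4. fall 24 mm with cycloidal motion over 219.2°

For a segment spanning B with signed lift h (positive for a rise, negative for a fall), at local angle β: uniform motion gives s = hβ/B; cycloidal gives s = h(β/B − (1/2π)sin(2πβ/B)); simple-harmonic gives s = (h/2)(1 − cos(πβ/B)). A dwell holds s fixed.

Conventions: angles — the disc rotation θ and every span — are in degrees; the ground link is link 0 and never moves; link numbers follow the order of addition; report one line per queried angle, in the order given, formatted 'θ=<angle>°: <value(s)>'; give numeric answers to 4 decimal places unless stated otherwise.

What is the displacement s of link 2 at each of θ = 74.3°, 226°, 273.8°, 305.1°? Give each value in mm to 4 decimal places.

seg 1 [0°–58.6°] uniform, h=24: full span → s += 24 → s = 24.0000
seg 2 [58.6°–93.3°] cycloidal, h=-14: θ=74.3° here. β=15.7, B=34.7. -14·(0.4524 − sin(2π·0.4524)/(2π)) = -5.6784 → s = 18.3216
seg 2 [58.6°–93.3°] cycloidal, h=-14: full span → s += -14 → s = 10.0000
seg 3 [93.3°–140.8°] simple-harmonic, h=14: full span → s += 14 → s = 24.0000
seg 4 [140.8°–360°] cycloidal, h=-24: θ=226° here. β=85.2, B=219.2. -24·(0.3887 − sin(2π·0.3887)/(2π)) = -6.8695 → s = 17.1305
seg 4 [140.8°–360°] cycloidal, h=-24: θ=273.8° here. β=133, B=219.2. -24·(0.6068 − sin(2π·0.6068)/(2π)) = -16.9363 → s = 7.0637
seg 4 [140.8°–360°] cycloidal, h=-24: θ=305.1° here. β=164.3, B=219.2. -24·(0.7495 − sin(2π·0.7495)/(2π)) = -21.8088 → s = 2.1912

θ=74.3°: 18.3216
θ=226°: 17.1305
θ=273.8°: 7.0637
θ=305.1°: 2.1912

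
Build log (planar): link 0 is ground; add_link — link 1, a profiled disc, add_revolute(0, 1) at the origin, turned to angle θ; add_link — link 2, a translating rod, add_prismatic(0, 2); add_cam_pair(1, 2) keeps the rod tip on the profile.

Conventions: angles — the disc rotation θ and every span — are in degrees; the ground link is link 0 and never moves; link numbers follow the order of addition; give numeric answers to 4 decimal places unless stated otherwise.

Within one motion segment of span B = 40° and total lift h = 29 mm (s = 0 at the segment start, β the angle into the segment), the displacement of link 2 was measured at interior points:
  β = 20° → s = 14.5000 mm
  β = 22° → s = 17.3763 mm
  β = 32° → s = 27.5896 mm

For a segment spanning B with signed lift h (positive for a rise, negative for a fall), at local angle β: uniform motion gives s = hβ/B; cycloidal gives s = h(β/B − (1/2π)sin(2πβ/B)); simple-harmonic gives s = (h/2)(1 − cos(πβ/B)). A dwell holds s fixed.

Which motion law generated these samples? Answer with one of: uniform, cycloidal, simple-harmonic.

candidates at β/B = r: uniform s = h·r (linear in β); cycloidal s = h·(r − sin(2πr)/(2π)); simple-harmonic s = (h/2)(1 − cos(πr))
β=20°: printed 14.5000 | uniform 14.5000, cycloidal 14.5000, simple-harmonic 14.5000
β=22°: printed 17.3763 | uniform 15.9500, cycloidal 17.3763, simple-harmonic 16.7683
β=32°: printed 27.5896 | uniform 23.2000, cycloidal 27.5896, simple-harmonic 26.2307
only one law matches every sample → cycloidal

cycloidal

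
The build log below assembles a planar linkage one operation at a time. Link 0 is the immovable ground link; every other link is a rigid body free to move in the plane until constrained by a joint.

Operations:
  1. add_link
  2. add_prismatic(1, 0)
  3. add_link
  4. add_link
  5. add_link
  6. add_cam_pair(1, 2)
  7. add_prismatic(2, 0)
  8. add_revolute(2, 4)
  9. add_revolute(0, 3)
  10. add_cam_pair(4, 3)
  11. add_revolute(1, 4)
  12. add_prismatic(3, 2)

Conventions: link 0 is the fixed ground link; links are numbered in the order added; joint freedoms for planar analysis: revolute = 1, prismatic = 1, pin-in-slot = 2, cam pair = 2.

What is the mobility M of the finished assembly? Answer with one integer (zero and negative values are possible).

(L,J1,J2)=(1,0,0); link0 fixed
link1: (2,0,0)
P 1-0 [J1]: (2,1,0)
link2: (3,1,0)
link3: (4,1,0)
link4: (5,1,0)
C 1-2 [J2]: (5,1,1)
P 2-0 [J1]: (5,2,1)
R 2-4 [J1]: (5,3,1)
R 0-3 [J1]: (5,4,1)
C 4-3 [J2]: (5,4,2)
R 1-4 [J1]: (5,5,2)
P 3-2 [J1]: (5,6,2)
Grübler: 3·4 − 2·6 − 2 = -2

M = -2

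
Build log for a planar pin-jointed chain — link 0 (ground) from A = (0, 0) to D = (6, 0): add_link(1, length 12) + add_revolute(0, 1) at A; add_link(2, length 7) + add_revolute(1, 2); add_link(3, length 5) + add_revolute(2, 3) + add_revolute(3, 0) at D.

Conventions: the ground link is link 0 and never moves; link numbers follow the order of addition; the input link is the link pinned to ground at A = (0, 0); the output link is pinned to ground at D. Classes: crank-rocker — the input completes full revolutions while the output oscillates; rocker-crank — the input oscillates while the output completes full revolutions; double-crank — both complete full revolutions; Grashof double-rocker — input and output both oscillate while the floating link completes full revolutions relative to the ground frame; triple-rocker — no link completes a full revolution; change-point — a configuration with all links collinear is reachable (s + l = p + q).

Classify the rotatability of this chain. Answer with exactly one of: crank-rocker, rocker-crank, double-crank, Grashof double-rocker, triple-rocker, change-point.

lengths: ground=6, input=12, coupler=7, output=5
sorted: s=5 (shortest), l=12 (longest), p+q=13
s + l = 17 vs p + q = 13
s + l > p + q → non-Grashof → no link fully rotates → triple-rocker

triple-rocker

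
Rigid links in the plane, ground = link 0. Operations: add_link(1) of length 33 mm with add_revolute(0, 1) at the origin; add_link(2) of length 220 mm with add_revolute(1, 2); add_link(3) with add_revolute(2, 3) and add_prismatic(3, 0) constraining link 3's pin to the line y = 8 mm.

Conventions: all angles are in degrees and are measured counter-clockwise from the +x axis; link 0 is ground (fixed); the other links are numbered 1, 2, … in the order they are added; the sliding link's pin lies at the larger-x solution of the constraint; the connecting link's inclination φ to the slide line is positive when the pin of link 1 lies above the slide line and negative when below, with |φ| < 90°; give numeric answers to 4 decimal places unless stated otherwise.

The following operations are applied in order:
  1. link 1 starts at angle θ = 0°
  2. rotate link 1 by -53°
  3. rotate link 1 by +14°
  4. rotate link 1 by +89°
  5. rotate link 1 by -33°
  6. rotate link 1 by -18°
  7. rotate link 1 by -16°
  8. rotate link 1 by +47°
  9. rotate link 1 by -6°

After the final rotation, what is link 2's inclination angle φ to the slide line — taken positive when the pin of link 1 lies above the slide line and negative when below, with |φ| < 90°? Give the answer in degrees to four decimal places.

geometry: r = 33 mm, L = 220 mm, e = 8 mm; θ starts at 0°
rotate link 1 by -53°: θ ← 0° -53° = -53°
rotate link 1 by +14°: θ ← -53° +14° = -39°
rotate link 1 by +89°: θ ← -39° +89° = 50°
rotate link 1 by -33°: θ ← 50° -33° = 17°
rotate link 1 by -18°: θ ← 17° -18° = -1°
rotate link 1 by -16°: θ ← -1° -16° = -17°
rotate link 1 by +47°: θ ← -17° +47° = 30°
rotate link 1 by -6°: θ ← 30° -6° = 24°
h = r sin θ − e = 13.422309 − 8 = 5.422309
sin φ = h / L = 5.422309 / 220 = 0.02464686
φ = arcsin(0.02464686) = 1.412304°

1.4123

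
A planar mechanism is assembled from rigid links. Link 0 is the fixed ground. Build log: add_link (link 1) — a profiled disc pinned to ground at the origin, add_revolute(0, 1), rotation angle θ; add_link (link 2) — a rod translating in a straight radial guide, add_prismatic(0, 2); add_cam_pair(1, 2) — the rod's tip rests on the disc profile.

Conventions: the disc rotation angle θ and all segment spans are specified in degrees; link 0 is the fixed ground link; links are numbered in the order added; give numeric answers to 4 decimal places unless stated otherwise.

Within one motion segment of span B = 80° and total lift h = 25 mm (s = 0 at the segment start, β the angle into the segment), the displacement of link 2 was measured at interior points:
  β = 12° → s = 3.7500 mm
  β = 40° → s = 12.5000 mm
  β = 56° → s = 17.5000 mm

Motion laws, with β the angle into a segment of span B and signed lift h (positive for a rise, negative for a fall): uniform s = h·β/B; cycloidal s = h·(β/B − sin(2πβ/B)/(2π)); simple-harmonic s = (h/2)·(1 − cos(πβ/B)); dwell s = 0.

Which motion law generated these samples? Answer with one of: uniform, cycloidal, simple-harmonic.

candidates at β/B = r: uniform s = h·r (linear in β); cycloidal s = h·(r − sin(2πr)/(2π)); simple-harmonic s = (h/2)(1 − cos(πr))
β=12°: printed 3.7500 | uniform 3.7500, cycloidal 0.5310, simple-harmonic 1.3624
β=40°: printed 12.5000 | uniform 12.5000, cycloidal 12.5000, simple-harmonic 12.5000
β=56°: printed 17.5000 | uniform 17.5000, cycloidal 21.2841, simple-harmonic 19.8473
only one law matches every sample → uniform

uniform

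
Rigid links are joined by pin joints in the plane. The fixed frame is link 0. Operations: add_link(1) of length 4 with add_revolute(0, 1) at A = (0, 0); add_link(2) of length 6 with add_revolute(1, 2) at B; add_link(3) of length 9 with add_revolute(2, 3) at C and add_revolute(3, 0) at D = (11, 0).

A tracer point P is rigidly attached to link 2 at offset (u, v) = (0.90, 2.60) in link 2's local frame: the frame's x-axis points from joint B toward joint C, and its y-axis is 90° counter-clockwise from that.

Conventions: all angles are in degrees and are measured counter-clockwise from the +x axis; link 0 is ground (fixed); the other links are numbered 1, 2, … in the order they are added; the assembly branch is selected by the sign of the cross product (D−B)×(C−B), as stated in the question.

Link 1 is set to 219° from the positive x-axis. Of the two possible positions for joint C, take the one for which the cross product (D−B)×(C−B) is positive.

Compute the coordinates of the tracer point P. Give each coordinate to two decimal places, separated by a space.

A=(0,0), D=(11.00,0)
B = A + 4.00·(cos219°, sin219°) = (-3.1086, -2.5173)
|BD| = 14.3314
circle(B,6.00) ∩ circle(D,9.00): a=5.5957, h=2.1652
  candidates: C₊=(2.0198,0.5971) cross=31.030; C₋=(2.7804,-3.6659) cross=-31.030
  branch + wants cross > 0 → take C=(2.0198,0.5971) (cross=31.030)
ex = (C−B)/|BC| = (0.8547,0.5191); ey = (-0.5191,0.8547)
P = B + 0.90·ex + 2.60·ey = (-3.6889,0.1722)

-3.69 0.17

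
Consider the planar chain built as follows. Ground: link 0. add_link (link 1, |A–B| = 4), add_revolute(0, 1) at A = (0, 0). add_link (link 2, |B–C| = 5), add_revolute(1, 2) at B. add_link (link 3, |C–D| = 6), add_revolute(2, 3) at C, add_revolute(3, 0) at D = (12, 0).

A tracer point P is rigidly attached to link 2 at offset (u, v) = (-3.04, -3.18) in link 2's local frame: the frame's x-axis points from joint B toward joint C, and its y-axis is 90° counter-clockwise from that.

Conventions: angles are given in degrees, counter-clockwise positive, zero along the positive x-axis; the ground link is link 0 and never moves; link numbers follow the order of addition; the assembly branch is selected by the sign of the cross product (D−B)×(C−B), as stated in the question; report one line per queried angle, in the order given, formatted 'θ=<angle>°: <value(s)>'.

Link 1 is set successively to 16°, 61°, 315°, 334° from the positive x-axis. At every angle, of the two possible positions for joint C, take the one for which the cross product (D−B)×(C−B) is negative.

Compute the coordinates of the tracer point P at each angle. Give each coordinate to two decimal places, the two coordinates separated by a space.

A=(0,0), D=(12.00,0)
θ=16°: B = A + 4.00·(cos16°, sin16°) = (3.8450, 1.1025)
θ=16°: |BD| = 8.2291
θ=16°: circle(B,5.00) ∩ circle(D,6.00): a=3.4462, h=3.6226
θ=16°:   candidates: C₊=(7.7456,4.2308) cross=29.811; C₋=(6.7748,-2.9492) cross=-29.811
θ=16°:   branch - wants cross < 0 → take C=(6.7748,-2.9492) (cross=-29.811)
θ=16°: ex = (C−B)/|BC| = (0.5860,-0.8103); ey = (0.8103,0.5860)
θ=16°: P = B + -3.04·ex + -3.18·ey = (-0.5131,1.7027)
θ=61°: B = A + 4.00·(cos61°, sin61°) = (1.9392, 3.4985)
θ=61°: |BD| = 10.6517
θ=61°: circle(B,5.00) ∩ circle(D,6.00): a=4.8095, h=1.3670
θ=61°:   candidates: C₊=(6.9309,3.2100) cross=14.561; C₋=(6.0329,0.6276) cross=-14.561
θ=61°:   branch - wants cross < 0 → take C=(6.0329,0.6276) (cross=-14.561)
θ=61°: ex = (C−B)/|BC| = (0.8187,-0.5742); ey = (0.5742,0.8187)
θ=61°: P = B + -3.04·ex + -3.18·ey = (-2.3756,2.6404)
θ=315°: B = A + 4.00·(cos315°, sin315°) = (2.8284, -2.8284)
θ=315°: |BD| = 9.5978
θ=315°: circle(B,5.00) ∩ circle(D,6.00): a=4.2259, h=2.6725
θ=315°:   candidates: C₊=(6.0790,0.9707) cross=25.650; C₋=(7.6542,-4.1369) cross=-25.650
θ=315°:   branch - wants cross < 0 → take C=(7.6542,-4.1369) (cross=-25.650)
θ=315°: ex = (C−B)/|BC| = (0.9652,-0.2617); ey = (0.2617,0.9652)
θ=315°: P = B + -3.04·ex + -3.18·ey = (-0.9378,-5.1021)
θ=334°: B = A + 4.00·(cos334°, sin334°) = (3.5952, -1.7535)
θ=334°: |BD| = 8.5858
θ=334°: circle(B,5.00) ∩ circle(D,6.00): a=3.6523, h=3.4148
θ=334°:   candidates: C₊=(6.4731,2.3352) cross=29.319; C₋=(7.8679,-4.3504) cross=-29.319
θ=334°:   branch - wants cross < 0 → take C=(7.8679,-4.3504) (cross=-29.319)
θ=334°: ex = (C−B)/|BC| = (0.8545,-0.5194); ey = (0.5194,0.8545)
θ=334°: P = B + -3.04·ex + -3.18·ey = (-0.6543,-2.8920)

θ=16°: -0.51 1.70
θ=61°: -2.38 2.64
θ=315°: -0.94 -5.10
θ=334°: -0.65 -2.89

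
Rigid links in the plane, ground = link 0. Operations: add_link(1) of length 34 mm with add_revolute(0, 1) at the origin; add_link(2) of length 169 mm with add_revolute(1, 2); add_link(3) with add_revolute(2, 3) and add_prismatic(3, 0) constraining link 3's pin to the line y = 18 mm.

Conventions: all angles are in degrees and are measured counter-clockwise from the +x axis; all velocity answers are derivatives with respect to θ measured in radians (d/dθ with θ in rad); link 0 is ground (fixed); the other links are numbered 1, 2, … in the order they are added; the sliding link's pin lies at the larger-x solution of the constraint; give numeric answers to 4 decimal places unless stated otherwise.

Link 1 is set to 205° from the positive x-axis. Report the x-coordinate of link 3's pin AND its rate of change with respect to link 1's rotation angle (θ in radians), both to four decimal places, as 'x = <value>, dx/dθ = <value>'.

geometry: r = 34 mm, L = 169 mm, e = 18 mm
crank pin P = (r cos θ, r sin θ) = (-30.814465, -14.369021)
h = r sin θ − e = -14.369021 − 18 = -32.369021
x = r cos θ + √(L² − h²) = -30.814465 + 165.871174 = 135.056710
dx/dθ = −r sin θ − h·r cos θ/√(L² − h²) (θ in radians; h = -32.369021) = 8.355715

x = 135.0567, dx/dθ = 8.3557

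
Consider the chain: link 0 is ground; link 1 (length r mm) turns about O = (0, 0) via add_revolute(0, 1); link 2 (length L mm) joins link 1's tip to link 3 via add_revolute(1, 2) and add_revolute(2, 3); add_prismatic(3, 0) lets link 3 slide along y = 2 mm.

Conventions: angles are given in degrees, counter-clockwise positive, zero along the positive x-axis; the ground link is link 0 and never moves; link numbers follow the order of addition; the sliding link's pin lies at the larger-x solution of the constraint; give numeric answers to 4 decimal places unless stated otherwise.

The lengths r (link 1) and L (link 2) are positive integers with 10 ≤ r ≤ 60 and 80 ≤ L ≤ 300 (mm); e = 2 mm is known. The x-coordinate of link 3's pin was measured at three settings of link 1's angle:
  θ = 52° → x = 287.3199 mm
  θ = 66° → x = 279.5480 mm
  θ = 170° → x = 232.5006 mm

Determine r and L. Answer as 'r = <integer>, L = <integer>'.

constraint per measurement: (x − r cos θ)² + (r sin θ − e)² = L²
subtracting the θ₁ and θ₂ equations cancels the r² and L² terms:
r = (x₁² − x₂²) / (2[(x₁cos θ₁ + e sin θ₁) − (x₂cos θ₂ + e sin θ₂)]) = 34.9997 → r = 35
L² = (x₁ − r cos θ₁)² + (r sin θ₁ − e)² = 71288.9779 → L = 267.0000 → L = 267
check at θ₃=170°: x = 232.5006 (printed 232.5006) ✓

r = 35, L = 267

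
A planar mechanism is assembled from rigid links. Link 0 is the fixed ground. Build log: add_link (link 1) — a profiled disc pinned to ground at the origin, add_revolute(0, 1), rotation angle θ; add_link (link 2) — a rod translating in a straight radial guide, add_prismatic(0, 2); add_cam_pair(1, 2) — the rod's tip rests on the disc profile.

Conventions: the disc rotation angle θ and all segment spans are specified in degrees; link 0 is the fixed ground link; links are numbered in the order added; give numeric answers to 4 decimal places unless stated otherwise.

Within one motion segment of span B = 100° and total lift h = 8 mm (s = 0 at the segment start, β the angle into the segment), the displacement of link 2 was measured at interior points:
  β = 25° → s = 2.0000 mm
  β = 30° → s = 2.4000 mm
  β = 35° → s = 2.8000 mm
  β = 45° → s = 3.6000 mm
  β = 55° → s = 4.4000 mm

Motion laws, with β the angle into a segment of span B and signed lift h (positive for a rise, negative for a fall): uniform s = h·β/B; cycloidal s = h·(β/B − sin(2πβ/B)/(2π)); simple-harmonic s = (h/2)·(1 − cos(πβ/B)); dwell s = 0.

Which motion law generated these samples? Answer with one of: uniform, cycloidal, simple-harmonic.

candidates at β/B = r: uniform s = h·r (linear in β); cycloidal s = h·(r − sin(2πr)/(2π)); simple-harmonic s = (h/2)(1 − cos(πr))
β=25°: printed 2.0000 | uniform 2.0000, cycloidal 0.7268, simple-harmonic 1.1716
β=30°: printed 2.4000 | uniform 2.4000, cycloidal 1.1891, simple-harmonic 1.6489
β=35°: printed 2.8000 | uniform 2.8000, cycloidal 1.7699, simple-harmonic 2.1840
β=45°: printed 3.6000 | uniform 3.6000, cycloidal 3.2065, simple-harmonic 3.3743
β=55°: printed 4.4000 | uniform 4.4000, cycloidal 4.7935, simple-harmonic 4.6257
only one law matches every sample → uniform

uniform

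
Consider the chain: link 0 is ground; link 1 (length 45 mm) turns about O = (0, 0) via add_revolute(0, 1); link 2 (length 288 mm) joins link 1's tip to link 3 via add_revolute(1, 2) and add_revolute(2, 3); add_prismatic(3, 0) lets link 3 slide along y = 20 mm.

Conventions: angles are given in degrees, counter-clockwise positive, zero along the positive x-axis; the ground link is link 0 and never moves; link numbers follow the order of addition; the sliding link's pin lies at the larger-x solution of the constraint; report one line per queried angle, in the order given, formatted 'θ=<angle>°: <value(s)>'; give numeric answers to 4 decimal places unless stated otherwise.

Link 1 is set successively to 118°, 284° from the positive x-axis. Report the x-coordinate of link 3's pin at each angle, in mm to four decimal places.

geometry: r = 45 mm, L = 288 mm, e = 20 mm
θ=118°: crank pin P = (r cos θ, r sin θ) = (-21.126220, 39.732642)
θ=118°: h = r sin θ − e = 39.732642 − 20 = 19.732642
θ=118°: x = r cos θ + √(L² − h²) = -21.126220 + 287.323203 = 266.196982
θ=284°: crank pin P = (r cos θ, r sin θ) = (10.886485, -43.663308)
θ=284°: h = r sin θ − e = -43.663308 − 20 = -63.663308
θ=284°: x = r cos θ + √(L² − h²) = 10.886485 + 280.875387 = 291.761873

θ=118°: 266.1970
θ=284°: 291.7619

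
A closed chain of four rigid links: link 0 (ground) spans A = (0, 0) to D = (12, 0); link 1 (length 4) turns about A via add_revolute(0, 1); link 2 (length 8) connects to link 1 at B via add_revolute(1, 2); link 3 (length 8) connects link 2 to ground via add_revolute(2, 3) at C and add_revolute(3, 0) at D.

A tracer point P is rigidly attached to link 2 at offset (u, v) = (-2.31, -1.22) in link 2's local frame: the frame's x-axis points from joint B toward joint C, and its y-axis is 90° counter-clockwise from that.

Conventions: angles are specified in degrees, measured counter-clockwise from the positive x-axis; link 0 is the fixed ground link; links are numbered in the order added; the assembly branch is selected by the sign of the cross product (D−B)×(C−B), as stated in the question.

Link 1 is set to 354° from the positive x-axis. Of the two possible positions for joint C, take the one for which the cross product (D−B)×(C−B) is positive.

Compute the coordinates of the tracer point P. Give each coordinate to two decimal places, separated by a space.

A=(0,0), D=(12.00,0)
B = A + 4.00·(cos354°, sin354°) = (3.9781, -0.4181)
|BD| = 8.0328
circle(B,8.00) ∩ circle(D,8.00): a=4.0164, h=6.9187
  candidates: C₊=(7.6289,6.7003) cross=55.577; C₋=(8.3492,-7.1184) cross=-55.577
  branch + wants cross > 0 → take C=(7.6289,6.7003) (cross=55.577)
ex = (C−B)/|BC| = (0.4564,0.8898); ey = (-0.8898,0.4564)
P = B + -2.31·ex + -1.22·ey = (4.0095,-3.0303)

4.01 -3.03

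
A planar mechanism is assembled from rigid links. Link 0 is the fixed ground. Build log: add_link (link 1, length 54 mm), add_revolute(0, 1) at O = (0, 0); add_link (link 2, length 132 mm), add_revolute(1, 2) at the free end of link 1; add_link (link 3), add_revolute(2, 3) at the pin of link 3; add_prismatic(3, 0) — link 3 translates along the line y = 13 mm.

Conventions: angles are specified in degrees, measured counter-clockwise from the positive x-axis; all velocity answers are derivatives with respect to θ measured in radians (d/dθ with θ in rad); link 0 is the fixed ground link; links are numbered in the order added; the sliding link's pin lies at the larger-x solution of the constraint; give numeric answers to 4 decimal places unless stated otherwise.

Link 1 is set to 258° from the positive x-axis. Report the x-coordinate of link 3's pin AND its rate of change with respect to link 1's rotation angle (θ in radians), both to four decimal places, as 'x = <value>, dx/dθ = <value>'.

geometry: r = 54 mm, L = 132 mm, e = 13 mm
crank pin P = (r cos θ, r sin θ) = (-11.227231, -52.819970)
h = r sin θ − e = -52.819970 − 13 = -65.819970
x = r cos θ + √(L² − h²) = -11.227231 + 114.419105 = 103.191873
dx/dθ = −r sin θ − h·r cos θ/√(L² − h²) (θ in radians; h = -65.819970) = 46.361468

x = 103.1919, dx/dθ = 46.3615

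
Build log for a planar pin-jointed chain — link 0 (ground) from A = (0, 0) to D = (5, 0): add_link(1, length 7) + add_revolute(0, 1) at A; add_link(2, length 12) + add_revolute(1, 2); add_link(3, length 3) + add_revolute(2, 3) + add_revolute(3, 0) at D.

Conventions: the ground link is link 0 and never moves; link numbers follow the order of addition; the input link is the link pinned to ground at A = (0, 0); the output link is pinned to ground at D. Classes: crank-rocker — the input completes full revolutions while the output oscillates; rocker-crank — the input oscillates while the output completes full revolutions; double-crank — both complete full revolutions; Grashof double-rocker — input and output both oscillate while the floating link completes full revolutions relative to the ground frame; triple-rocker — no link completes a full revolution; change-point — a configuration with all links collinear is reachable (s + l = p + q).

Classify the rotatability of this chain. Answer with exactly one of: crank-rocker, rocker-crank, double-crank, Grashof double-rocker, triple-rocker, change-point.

lengths: ground=5, input=7, coupler=12, output=3
sorted: s=3 (shortest), l=12 (longest), p+q=12
s + l = 15 vs p + q = 12
s + l > p + q → non-Grashof → no link fully rotates → triple-rocker

triple-rocker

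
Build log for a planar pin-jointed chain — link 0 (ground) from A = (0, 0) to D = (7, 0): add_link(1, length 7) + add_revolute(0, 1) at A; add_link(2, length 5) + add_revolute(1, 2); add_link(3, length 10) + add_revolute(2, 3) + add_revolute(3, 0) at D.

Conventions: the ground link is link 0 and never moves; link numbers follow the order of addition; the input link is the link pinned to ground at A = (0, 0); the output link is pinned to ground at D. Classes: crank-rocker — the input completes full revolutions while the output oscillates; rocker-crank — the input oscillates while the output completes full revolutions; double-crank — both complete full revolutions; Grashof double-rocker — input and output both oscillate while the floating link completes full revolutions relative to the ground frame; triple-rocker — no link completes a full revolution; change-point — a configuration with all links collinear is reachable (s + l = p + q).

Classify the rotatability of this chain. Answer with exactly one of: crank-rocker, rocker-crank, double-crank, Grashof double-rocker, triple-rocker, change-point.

lengths: ground=7, input=7, coupler=5, output=10
sorted: s=5 (shortest), l=10 (longest), p+q=14
s + l = 15 vs p + q = 14
s + l > p + q → non-Grashof → no link fully rotates → triple-rocker

triple-rocker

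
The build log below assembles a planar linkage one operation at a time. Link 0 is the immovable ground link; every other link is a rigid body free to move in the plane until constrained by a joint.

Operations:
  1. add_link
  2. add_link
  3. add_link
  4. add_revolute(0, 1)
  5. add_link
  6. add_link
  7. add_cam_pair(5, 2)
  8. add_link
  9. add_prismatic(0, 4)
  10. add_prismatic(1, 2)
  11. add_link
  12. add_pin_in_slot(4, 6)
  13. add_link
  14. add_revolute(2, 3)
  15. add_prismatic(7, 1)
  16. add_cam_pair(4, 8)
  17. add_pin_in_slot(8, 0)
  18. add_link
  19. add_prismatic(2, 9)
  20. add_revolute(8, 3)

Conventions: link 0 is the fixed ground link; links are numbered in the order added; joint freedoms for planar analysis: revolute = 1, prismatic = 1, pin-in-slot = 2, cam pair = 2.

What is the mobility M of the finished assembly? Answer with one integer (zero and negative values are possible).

ground; <1,0,0>
#1 <2,0,0>
#2 <3,0,0>
#3 <4,0,0>
R:0↔1 J1 <4,1,0>
#4 <5,1,0>
#5 <6,1,0>
C:5↔2 J2 <6,1,1>
#6 <7,1,1>
P:0↔4 J1 <7,2,1>
P:1↔2 J1 <7,3,1>
#7 <8,3,1>
PS:4↔6 J2 <8,3,2>
#8 <9,3,2>
R:2↔3 J1 <9,4,2>
P:7↔1 J1 <9,5,2>
C:4↔8 J2 <9,5,3>
PS:8↔0 J2 <9,5,4>
#9 <10,5,4>
P:2↔9 J1 <10,6,4>
R:8↔3 J1 <10,7,4>
3×9 − 2×7 − 1×4 = 9

M = 9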